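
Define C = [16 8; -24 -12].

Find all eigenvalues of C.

det(C - tI) = (16 - t)(-12 - t) - (8)·(-24) = t^2 - 4t.
This factors as t·(t - 4) = 0.
Eigenvalues: 0, 4.

0, 4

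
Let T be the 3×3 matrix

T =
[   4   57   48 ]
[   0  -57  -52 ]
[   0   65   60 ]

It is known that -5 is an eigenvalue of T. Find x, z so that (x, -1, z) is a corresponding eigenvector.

1, 1

We need (T + 5I)v = 0.
T + 5I = [[9, 57, 48], [0, -52, -52], [0, 65, 65]].
Row 1: (9)·x + (57)·-1 + (48)·z = 0
Row 2: (0)·x + (-52)·-1 + (-52)·z = 0
Row 3: (0)·x + (65)·-1 + (65)·z = 0
Solving gives x = 1, z = 1.
Check: T·(1, -1, 1) = (-5, 5, -5) = -5·(1, -1, 1).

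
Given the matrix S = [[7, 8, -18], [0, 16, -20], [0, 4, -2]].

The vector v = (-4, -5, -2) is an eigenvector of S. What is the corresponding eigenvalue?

8

Compute Sv: S·(-4, -5, -2) = (-32, -40, -16).
Since Sv = λv, compare component 1: -32 = λ·-4, so λ = 8.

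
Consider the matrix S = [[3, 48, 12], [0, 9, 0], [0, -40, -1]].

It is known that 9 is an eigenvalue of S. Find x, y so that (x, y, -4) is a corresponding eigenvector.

0, 1

We need (S - 9I)v = 0.
S - 9I = [[-6, 48, 12], [0, 0, 0], [0, -40, -10]].
Row 1: (-6)·x + (48)·y + (12)·-4 = 0
Row 2: (0)·x + (0)·y + (0)·-4 = 0
Row 3: (0)·x + (-40)·y + (-10)·-4 = 0
Solving gives x = 0, y = 1.
Check: S·(0, 1, -4) = (0, 9, -36) = 9·(0, 1, -4).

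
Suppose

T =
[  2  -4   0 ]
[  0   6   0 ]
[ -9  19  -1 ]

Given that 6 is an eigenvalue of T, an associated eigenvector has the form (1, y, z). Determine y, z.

We need (T - 6I)v = 0.
T - 6I = [[-4, -4, 0], [0, 0, 0], [-9, 19, -7]].
Row 1: (-4)·1 + (-4)·y + (0)·z = 0
Row 2: (0)·1 + (0)·y + (0)·z = 0
Row 3: (-9)·1 + (19)·y + (-7)·z = 0
Solving gives y = -1, z = -4.
Check: T·(1, -1, -4) = (6, -6, -24) = 6·(1, -1, -4).

-1, -4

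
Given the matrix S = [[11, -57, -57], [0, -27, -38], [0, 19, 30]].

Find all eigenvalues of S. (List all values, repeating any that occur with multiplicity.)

Set up det(sI - S) = 0.
Cofactor expansion gives p(s) = s^3 - 14s^2 - 55s + 968.
Rational-root test: s = -8 gives p(-8) = 0.
Factor out (s + 8): p(s) = (s + 8)·(s^2 - 22s + 121).
The quadratic factor is (s - 11)^2.
Eigenvalues: -8, 11, 11.

-8, 11, 11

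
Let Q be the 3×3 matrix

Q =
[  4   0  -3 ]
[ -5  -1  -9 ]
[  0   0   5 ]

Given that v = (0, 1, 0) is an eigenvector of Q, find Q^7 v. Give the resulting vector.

First find the eigenvalue: Qv = (0, -1, 0) = -1·(0, 1, 0), so λ = -1.
Then Q^7 v = λ^7·v = (-1)^7·(0, 1, 0) = -1·(0, 1, 0) = (0, -1, 0).

(0, -1, 0)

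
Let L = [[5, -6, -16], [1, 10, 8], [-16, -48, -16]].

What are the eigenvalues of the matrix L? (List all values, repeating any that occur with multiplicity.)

Compute the characteristic polynomial p(λ) = det(λI - L).
Cofactor expansion gives p(λ) = λ^3 + λ^2 - 56λ.
Try λ = 0: p(0) = 0, so 0 is a root.
Dividing by λ leaves λ^2 + λ - 56.
The quadratic factors as (λ + 8)·(λ - 7).
Eigenvalues: -8, 0, 7.

-8, 0, 7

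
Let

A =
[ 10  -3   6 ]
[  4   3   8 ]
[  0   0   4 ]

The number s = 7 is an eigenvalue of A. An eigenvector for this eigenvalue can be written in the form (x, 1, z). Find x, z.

We need (A - 7I)v = 0.
A - 7I = [[3, -3, 6], [4, -4, 8], [0, 0, -3]].
Row 1: (3)·x + (-3)·1 + (6)·z = 0
Row 2: (4)·x + (-4)·1 + (8)·z = 0
Row 3: (0)·x + (0)·1 + (-3)·z = 0
Solving gives x = 1, z = 0.
Check: A·(1, 1, 0) = (7, 7, 0) = 7·(1, 1, 0).

1, 0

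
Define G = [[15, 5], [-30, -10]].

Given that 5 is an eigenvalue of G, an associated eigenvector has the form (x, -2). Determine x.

1

We need (G - 5I)v = 0.
G - 5I = [[10, 5], [-30, -15]].
Row 1: (10)·x + (5)·-2 = 0
Row 2: (-30)·x + (-15)·-2 = 0
Solving gives x = 1.
Check: G·(1, -2) = (5, -10) = 5·(1, -2).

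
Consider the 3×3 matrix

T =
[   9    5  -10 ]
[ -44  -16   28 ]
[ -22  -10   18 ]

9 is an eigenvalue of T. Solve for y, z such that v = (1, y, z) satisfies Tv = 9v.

We need (T - 9I)v = 0.
T - 9I = [[0, 5, -10], [-44, -25, 28], [-22, -10, 9]].
Row 1: (0)·1 + (5)·y + (-10)·z = 0
Row 2: (-44)·1 + (-25)·y + (28)·z = 0
Row 3: (-22)·1 + (-10)·y + (9)·z = 0
Solving gives y = -4, z = -2.
Check: T·(1, -4, -2) = (9, -36, -18) = 9·(1, -4, -2).

-4, -2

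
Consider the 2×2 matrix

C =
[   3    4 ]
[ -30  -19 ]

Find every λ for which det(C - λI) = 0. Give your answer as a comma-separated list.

det(C - tI) = (3 - t)(-19 - t) - (4)·(-30) = t^2 + 16t + 63.
This factors as (t + 9)·(t + 7) = 0.
Eigenvalues: -9, -7.

-9, -7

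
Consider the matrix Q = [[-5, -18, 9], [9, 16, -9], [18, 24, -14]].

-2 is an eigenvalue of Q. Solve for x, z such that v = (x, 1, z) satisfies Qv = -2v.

0, 2

We need (Q + 2I)v = 0.
Q + 2I = [[-3, -18, 9], [9, 18, -9], [18, 24, -12]].
Row 1: (-3)·x + (-18)·1 + (9)·z = 0
Row 2: (9)·x + (18)·1 + (-9)·z = 0
Row 3: (18)·x + (24)·1 + (-12)·z = 0
Solving gives x = 0, z = 2.
Check: Q·(0, 1, 2) = (0, -2, -4) = -2·(0, 1, 2).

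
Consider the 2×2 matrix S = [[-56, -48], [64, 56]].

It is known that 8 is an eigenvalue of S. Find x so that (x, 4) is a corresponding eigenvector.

-3

We need (S - 8I)v = 0.
S - 8I = [[-64, -48], [64, 48]].
Row 1: (-64)·x + (-48)·4 = 0
Row 2: (64)·x + (48)·4 = 0
Solving gives x = -3.
Check: S·(-3, 4) = (-24, 32) = 8·(-3, 4).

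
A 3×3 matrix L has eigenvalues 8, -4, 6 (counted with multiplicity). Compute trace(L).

10

trace(L) is the sum of the eigenvalues: (8) + (-4) + (6) = 10.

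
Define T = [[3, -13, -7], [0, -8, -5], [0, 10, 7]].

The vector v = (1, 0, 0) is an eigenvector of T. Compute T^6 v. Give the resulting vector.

(729, 0, 0)

First find the eigenvalue: Tv = (3, 0, 0) = 3·(1, 0, 0), so λ = 3.
Then T^6 v = λ^6·v = 3^6·(1, 0, 0) = 729·(1, 0, 0) = (729, 0, 0).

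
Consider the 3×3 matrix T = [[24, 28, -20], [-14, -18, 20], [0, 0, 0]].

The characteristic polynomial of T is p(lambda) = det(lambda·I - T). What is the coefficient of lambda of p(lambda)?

p(lambda) = lambda^3 - 6·lambda^2 - 40·lambda.
The coefficient of lambda is -40.

-40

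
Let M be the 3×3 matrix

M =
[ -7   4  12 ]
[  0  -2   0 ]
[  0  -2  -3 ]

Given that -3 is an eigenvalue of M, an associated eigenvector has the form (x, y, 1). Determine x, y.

3, 0

We need (M + 3I)v = 0.
M + 3I = [[-4, 4, 12], [0, 1, 0], [0, -2, 0]].
Row 1: (-4)·x + (4)·y + (12)·1 = 0
Row 2: (0)·x + (1)·y + (0)·1 = 0
Row 3: (0)·x + (-2)·y + (0)·1 = 0
Solving gives x = 3, y = 0.
Check: M·(3, 0, 1) = (-9, 0, -3) = -3·(3, 0, 1).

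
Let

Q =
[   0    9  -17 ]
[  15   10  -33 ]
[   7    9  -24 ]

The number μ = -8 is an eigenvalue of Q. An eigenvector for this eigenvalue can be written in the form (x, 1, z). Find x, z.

We need (Q + 8I)v = 0.
Q + 8I = [[8, 9, -17], [15, 18, -33], [7, 9, -16]].
Row 1: (8)·x + (9)·1 + (-17)·z = 0
Row 2: (15)·x + (18)·1 + (-33)·z = 0
Row 3: (7)·x + (9)·1 + (-16)·z = 0
Solving gives x = 1, z = 1.
Check: Q·(1, 1, 1) = (-8, -8, -8) = -8·(1, 1, 1).

1, 1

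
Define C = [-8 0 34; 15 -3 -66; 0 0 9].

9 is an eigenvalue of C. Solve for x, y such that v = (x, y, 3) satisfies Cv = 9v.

6, -9

We need (C - 9I)v = 0.
C - 9I = [[-17, 0, 34], [15, -12, -66], [0, 0, 0]].
Row 1: (-17)·x + (0)·y + (34)·3 = 0
Row 2: (15)·x + (-12)·y + (-66)·3 = 0
Row 3: (0)·x + (0)·y + (0)·3 = 0
Solving gives x = 6, y = -9.
Check: C·(6, -9, 3) = (54, -81, 27) = 9·(6, -9, 3).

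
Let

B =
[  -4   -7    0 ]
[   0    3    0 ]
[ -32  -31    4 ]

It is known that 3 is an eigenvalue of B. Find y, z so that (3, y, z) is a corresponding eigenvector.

-3, 3

We need (B - 3I)v = 0.
B - 3I = [[-7, -7, 0], [0, 0, 0], [-32, -31, 1]].
Row 1: (-7)·3 + (-7)·y + (0)·z = 0
Row 2: (0)·3 + (0)·y + (0)·z = 0
Row 3: (-32)·3 + (-31)·y + (1)·z = 0
Solving gives y = -3, z = 3.
Check: B·(3, -3, 3) = (9, -9, 9) = 3·(3, -3, 3).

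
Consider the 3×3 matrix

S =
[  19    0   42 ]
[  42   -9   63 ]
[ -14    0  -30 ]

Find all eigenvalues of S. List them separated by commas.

Set up det(lambda·I - S) = 0.
Cofactor expansion gives p(lambda) = lambda^3 + 20·lambda^2 + 117·lambda + 162.
Rational-root test: lambda = -9 gives p(-9) = 0.
Dividing by (lambda + 9) leaves lambda^2 + 11·lambda + 18.
The quadratic factors as (lambda + 9)·(lambda + 2).
Eigenvalues: -9, -9, -2.

-9, -9, -2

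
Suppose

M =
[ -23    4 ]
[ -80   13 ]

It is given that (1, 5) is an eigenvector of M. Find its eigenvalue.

Compute Mv: M·(1, 5) = (-3, -15).
Since Mv = λv, compare component 1: -3 = λ·1, so λ = -3.

-3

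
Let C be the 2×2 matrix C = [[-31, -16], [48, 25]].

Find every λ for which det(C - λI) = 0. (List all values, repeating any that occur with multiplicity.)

det(C - λI) = (-31 - λ)(25 - λ) - (-16)·(48) = λ^2 + 6λ - 7.
This factors as (λ + 7)·(λ - 1) = 0.
Eigenvalues: -7, 1.

-7, 1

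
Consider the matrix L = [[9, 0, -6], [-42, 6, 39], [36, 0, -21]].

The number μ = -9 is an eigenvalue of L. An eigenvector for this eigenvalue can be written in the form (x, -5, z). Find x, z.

1, 3

We need (L + 9I)v = 0.
L + 9I = [[18, 0, -6], [-42, 15, 39], [36, 0, -12]].
Row 1: (18)·x + (0)·-5 + (-6)·z = 0
Row 2: (-42)·x + (15)·-5 + (39)·z = 0
Row 3: (36)·x + (0)·-5 + (-12)·z = 0
Solving gives x = 1, z = 3.
Check: L·(1, -5, 3) = (-9, 45, -27) = -9·(1, -5, 3).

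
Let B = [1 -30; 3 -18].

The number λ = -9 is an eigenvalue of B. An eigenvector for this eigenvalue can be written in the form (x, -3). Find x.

-9

We need (B + 9I)v = 0.
B + 9I = [[10, -30], [3, -9]].
Row 1: (10)·x + (-30)·-3 = 0
Row 2: (3)·x + (-9)·-3 = 0
Solving gives x = -9.
Check: B·(-9, -3) = (81, 27) = -9·(-9, -3).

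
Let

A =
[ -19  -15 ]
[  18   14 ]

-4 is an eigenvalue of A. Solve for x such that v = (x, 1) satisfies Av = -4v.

We need (A + 4I)v = 0.
A + 4I = [[-15, -15], [18, 18]].
Row 1: (-15)·x + (-15)·1 = 0
Row 2: (18)·x + (18)·1 = 0
Solving gives x = -1.
Check: A·(-1, 1) = (4, -4) = -4·(-1, 1).

-1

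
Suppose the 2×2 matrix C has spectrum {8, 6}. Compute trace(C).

trace(C) is the sum of the eigenvalues: (8) + (6) = 14.

14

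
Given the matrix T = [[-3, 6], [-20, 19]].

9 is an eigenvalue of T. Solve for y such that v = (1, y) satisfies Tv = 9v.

2

We need (T - 9I)v = 0.
T - 9I = [[-12, 6], [-20, 10]].
Row 1: (-12)·1 + (6)·y = 0
Row 2: (-20)·1 + (10)·y = 0
Solving gives y = 2.
Check: T·(1, 2) = (9, 18) = 9·(1, 2).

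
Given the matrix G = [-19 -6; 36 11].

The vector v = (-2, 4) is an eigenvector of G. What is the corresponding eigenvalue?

Compute Gv: G·(-2, 4) = (14, -28).
Since Gv = λv, compare component 1: 14 = λ·-2, so λ = -7.

-7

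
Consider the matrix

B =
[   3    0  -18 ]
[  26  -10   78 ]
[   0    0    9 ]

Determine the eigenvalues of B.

-10, 3, 9

The characteristic polynomial is p(lambda) = det(lambda·I - B).
Cofactor expansion gives p(lambda) = lambda^3 - 2·lambda^2 - 93·lambda + 270.
Rational-root test: lambda = 3 gives p(3) = 0.
Factor out (lambda - 3): p(lambda) = (lambda - 3)·(lambda^2 + lambda - 90).
The quadratic factors as (lambda + 10)·(lambda - 9).
Eigenvalues: -10, 3, 9.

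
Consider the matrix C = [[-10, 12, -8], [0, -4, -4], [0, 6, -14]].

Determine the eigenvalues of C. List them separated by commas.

The characteristic polynomial is p(μ) = det(μI - C).
Cofactor expansion gives p(μ) = μ^3 + 28μ^2 + 260μ + 800.
Since p(-8) = 0, μ = -8 is a root.
Factor out (μ + 8): p(μ) = (μ + 8)·(μ^2 + 20μ + 100).
The quadratic factor is (μ + 10)^2.
Eigenvalues: -10, -10, -8.

-10, -10, -8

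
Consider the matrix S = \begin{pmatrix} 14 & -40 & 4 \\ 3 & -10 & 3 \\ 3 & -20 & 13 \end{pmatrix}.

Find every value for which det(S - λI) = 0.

2, 5, 10

Set up det(λI - S) = 0.
Expanding along the first row, p(λ) = λ^3 - 17λ^2 + 80λ - 100.
Rational-root test: λ = 2 gives p(2) = 0.
Factor out (λ - 2): p(λ) = (λ - 2)·(λ^2 - 15λ + 50).
The quadratic factors as (λ - 5)·(λ - 10).
Eigenvalues: 2, 5, 10.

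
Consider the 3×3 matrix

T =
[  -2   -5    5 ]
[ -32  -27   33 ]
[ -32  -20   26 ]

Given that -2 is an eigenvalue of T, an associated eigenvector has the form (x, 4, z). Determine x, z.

1, 4

We need (T + 2I)v = 0.
T + 2I = [[0, -5, 5], [-32, -25, 33], [-32, -20, 28]].
Row 1: (0)·x + (-5)·4 + (5)·z = 0
Row 2: (-32)·x + (-25)·4 + (33)·z = 0
Row 3: (-32)·x + (-20)·4 + (28)·z = 0
Solving gives x = 1, z = 4.
Check: T·(1, 4, 4) = (-2, -8, -8) = -2·(1, 4, 4).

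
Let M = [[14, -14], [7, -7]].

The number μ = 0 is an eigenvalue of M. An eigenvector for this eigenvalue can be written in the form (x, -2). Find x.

-2

We need (M)v = 0.
M = [[14, -14], [7, -7]].
Row 1: (14)·x + (-14)·-2 = 0
Row 2: (7)·x + (-7)·-2 = 0
Solving gives x = -2.
Check: M·(-2, -2) = (0, 0) = 0·(-2, -2).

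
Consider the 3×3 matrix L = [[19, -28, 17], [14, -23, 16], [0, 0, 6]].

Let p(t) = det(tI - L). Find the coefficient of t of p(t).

-69

p(t) = t^3 - 2t^2 - 69t + 270.
The coefficient of t is -69.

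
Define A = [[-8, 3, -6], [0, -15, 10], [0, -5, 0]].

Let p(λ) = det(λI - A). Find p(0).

p(0) = det(0·I − A) = det(−A) = (−1)^3·det(A).
det(A) = -400, so p(0) = 400.

400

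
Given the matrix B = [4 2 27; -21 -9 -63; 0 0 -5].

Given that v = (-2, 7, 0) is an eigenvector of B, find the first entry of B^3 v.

54

First find the eigenvalue: Bv = (6, -21, 0) = -3·(-2, 7, 0), so λ = -3.
Then B^3 v = λ^3·v = (-3)^3·(-2, 7, 0) = -27·(-2, 7, 0) = (54, -189, 0).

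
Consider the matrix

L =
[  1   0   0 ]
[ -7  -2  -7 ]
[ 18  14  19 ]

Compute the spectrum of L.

1, 5, 12

Set up det(rI - L) = 0.
Expanding the 3×3 determinant: p(r) = r^3 - 18r^2 + 77r - 60.
Try r = 12: p(12) = 0, so 12 is a root.
Factor out (r - 12): p(r) = (r - 12)·(r^2 - 6r + 5).
The quadratic factors as (r - 1)·(r - 5).
Eigenvalues: 1, 5, 12.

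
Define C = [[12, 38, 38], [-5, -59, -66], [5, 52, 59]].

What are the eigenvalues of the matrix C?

The characteristic polynomial is p(λ) = det(λI - C).
Expanding along the first row, p(λ) = λ^3 - 12λ^2 - 49λ + 588.
Since p(-7) = 0, λ = -7 is a root.
Factor out (λ + 7): p(λ) = (λ + 7)·(λ^2 - 19λ + 84).
The quadratic factors as (λ - 7)·(λ - 12).
Eigenvalues: -7, 7, 12.

-7, 7, 12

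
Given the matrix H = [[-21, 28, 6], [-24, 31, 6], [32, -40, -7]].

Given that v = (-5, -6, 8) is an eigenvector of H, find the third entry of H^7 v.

First find the eigenvalue: Hv = (-15, -18, 24) = 3·(-5, -6, 8), so λ = 3.
Then H^7 v = λ^7·v = 3^7·(-5, -6, 8) = 2187·(-5, -6, 8) = (-10935, -13122, 17496).

17496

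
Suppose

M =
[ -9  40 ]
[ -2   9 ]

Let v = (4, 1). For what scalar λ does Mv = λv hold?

Compute Mv: M·(4, 1) = (4, 1).
Since Mv = λv, compare component 1: 4 = λ·4, so λ = 1.

1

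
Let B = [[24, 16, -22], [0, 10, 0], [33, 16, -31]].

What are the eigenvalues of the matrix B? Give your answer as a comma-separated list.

The characteristic polynomial is p(r) = det(rI - B).
Expanding the 3×3 determinant: p(r) = r^3 - 3r^2 - 88r + 180.
Try r = -9: p(-9) = 0, so -9 is a root.
Factor out (r + 9): p(r) = (r + 9)·(r^2 - 12r + 20).
The quadratic factors as (r - 2)·(r - 10).
Eigenvalues: -9, 2, 10.

-9, 2, 10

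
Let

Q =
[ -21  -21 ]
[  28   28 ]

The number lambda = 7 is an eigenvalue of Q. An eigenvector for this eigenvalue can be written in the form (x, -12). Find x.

We need (Q - 7I)v = 0.
Q - 7I = [[-28, -21], [28, 21]].
Row 1: (-28)·x + (-21)·-12 = 0
Row 2: (28)·x + (21)·-12 = 0
Solving gives x = 9.
Check: Q·(9, -12) = (63, -84) = 7·(9, -12).

9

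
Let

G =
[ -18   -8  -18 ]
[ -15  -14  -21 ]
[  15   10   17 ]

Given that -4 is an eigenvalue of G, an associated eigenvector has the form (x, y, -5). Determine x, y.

3, 6

We need (G + 4I)v = 0.
G + 4I = [[-14, -8, -18], [-15, -10, -21], [15, 10, 21]].
Row 1: (-14)·x + (-8)·y + (-18)·-5 = 0
Row 2: (-15)·x + (-10)·y + (-21)·-5 = 0
Row 3: (15)·x + (10)·y + (21)·-5 = 0
Solving gives x = 3, y = 6.
Check: G·(3, 6, -5) = (-12, -24, 20) = -4·(3, 6, -5).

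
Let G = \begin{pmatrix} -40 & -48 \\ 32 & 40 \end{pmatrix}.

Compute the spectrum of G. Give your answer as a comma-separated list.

-8, 8

det(G - lambda·I) = (-40 - lambda)(40 - lambda) - (-48)·(32) = lambda^2 - 64.
This factors as (lambda + 8)·(lambda - 8) = 0.
Eigenvalues: -8, 8.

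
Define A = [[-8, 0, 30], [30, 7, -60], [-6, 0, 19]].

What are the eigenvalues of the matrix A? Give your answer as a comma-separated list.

4, 7, 7

Set up det(sI - A) = 0.
Expanding the 3×3 determinant: p(s) = s^3 - 18s^2 + 105s - 196.
Try s = 4: p(4) = 0, so 4 is a root.
Factor out (s - 4): p(s) = (s - 4)·(s^2 - 14s + 49).
The quadratic factor is (s - 7)^2.
Eigenvalues: 4, 7, 7.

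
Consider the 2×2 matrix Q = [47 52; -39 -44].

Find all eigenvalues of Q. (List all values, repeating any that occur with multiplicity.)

det(Q - sI) = (47 - s)(-44 - s) - (52)·(-39) = s^2 - 3s - 40.
This factors as (s + 5)·(s - 8) = 0.
Eigenvalues: -5, 8.

-5, 8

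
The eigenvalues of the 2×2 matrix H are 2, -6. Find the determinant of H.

det(H) is the product of the eigenvalues: (2) · (-6) = -12.

-12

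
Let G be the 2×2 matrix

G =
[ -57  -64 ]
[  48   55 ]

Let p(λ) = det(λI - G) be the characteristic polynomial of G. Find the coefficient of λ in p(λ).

2

The coefficient of λ of det(λI - G) is −trace(G).
trace(G) = (-57) + (55) = -2, so the coefficient is 2.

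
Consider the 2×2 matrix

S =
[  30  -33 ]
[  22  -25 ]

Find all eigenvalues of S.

-3, 8

det(S - λI) = (30 - λ)(-25 - λ) - (-33)·(22) = λ^2 - 5λ - 24.
This factors as (λ + 3)·(λ - 8) = 0.
Eigenvalues: -3, 8.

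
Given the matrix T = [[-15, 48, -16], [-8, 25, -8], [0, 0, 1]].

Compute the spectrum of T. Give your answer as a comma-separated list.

1, 1, 9

The characteristic polynomial is p(λ) = det(λI - T).
Cofactor expansion gives p(λ) = λ^3 - 11λ^2 + 19λ - 9.
Since p(9) = 0, λ = 9 is a root.
Dividing by (λ - 9) leaves λ^2 - 2λ + 1.
The quadratic factor is (λ - 1)^2.
Eigenvalues: 1, 1, 9.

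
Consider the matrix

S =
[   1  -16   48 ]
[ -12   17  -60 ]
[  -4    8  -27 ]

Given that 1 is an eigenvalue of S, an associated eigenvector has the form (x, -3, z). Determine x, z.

We need (S - 1I)v = 0.
S - 1I = [[0, -16, 48], [-12, 16, -60], [-4, 8, -28]].
Row 1: (0)·x + (-16)·-3 + (48)·z = 0
Row 2: (-12)·x + (16)·-3 + (-60)·z = 0
Row 3: (-4)·x + (8)·-3 + (-28)·z = 0
Solving gives x = 1, z = -1.
Check: S·(1, -3, -1) = (1, -3, -1) = 1·(1, -3, -1).

1, -1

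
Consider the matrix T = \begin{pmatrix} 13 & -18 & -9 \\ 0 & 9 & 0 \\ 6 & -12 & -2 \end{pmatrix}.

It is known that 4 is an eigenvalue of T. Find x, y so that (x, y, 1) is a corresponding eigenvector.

1, 0

We need (T - 4I)v = 0.
T - 4I = [[9, -18, -9], [0, 5, 0], [6, -12, -6]].
Row 1: (9)·x + (-18)·y + (-9)·1 = 0
Row 2: (0)·x + (5)·y + (0)·1 = 0
Row 3: (6)·x + (-12)·y + (-6)·1 = 0
Solving gives x = 1, y = 0.
Check: T·(1, 0, 1) = (4, 0, 4) = 4·(1, 0, 1).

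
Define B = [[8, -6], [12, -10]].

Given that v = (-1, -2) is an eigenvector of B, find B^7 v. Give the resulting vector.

First find the eigenvalue: Bv = (4, 8) = -4·(-1, -2), so λ = -4.
Then B^7 v = λ^7·v = (-4)^7·(-1, -2) = -16384·(-1, -2) = (16384, 32768).

(16384, 32768)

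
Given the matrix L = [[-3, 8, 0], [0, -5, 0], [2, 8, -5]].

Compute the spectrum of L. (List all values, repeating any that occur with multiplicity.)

Set up det(λI - L) = 0.
Expanding along the first row, p(λ) = λ^3 + 13λ^2 + 55λ + 75.
Since p(-5) = 0, λ = -5 is a root.
Dividing by (λ + 5) leaves λ^2 + 8λ + 15.
The quadratic factors as (λ + 5)·(λ + 3).
Eigenvalues: -5, -5, -3.

-5, -5, -3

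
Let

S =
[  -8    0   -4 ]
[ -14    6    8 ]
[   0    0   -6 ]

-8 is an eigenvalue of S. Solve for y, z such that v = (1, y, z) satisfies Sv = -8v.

1, 0

We need (S + 8I)v = 0.
S + 8I = [[0, 0, -4], [-14, 14, 8], [0, 0, 2]].
Row 1: (0)·1 + (0)·y + (-4)·z = 0
Row 2: (-14)·1 + (14)·y + (8)·z = 0
Row 3: (0)·1 + (0)·y + (2)·z = 0
Solving gives y = 1, z = 0.
Check: S·(1, 1, 0) = (-8, -8, 0) = -8·(1, 1, 0).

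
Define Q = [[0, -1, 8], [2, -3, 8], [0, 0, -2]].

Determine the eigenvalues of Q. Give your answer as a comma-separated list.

Set up det(tI - Q) = 0.
Expanding the 3×3 determinant: p(t) = t^3 + 5t^2 + 8t + 4.
Since p(-2) = 0, t = -2 is a root.
Dividing by (t + 2) leaves t^2 + 3t + 2.
The quadratic factors as (t + 2)·(t + 1).
Eigenvalues: -2, -2, -1.

-2, -2, -1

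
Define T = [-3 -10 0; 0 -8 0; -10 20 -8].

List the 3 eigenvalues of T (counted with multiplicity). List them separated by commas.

-8, -8, -3

Compute the characteristic polynomial p(lambda) = det(lambda·I - T).
Expanding the 3×3 determinant: p(lambda) = lambda^3 + 19·lambda^2 + 112·lambda + 192.
Since p(-3) = 0, lambda = -3 is a root.
Dividing by (lambda + 3) leaves lambda^2 + 16·lambda + 64.
The quadratic factor is (lambda + 8)^2.
Eigenvalues: -8, -8, -3.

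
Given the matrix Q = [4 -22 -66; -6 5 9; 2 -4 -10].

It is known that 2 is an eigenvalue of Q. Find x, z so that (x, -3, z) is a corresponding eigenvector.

0, 1

We need (Q - 2I)v = 0.
Q - 2I = [[2, -22, -66], [-6, 3, 9], [2, -4, -12]].
Row 1: (2)·x + (-22)·-3 + (-66)·z = 0
Row 2: (-6)·x + (3)·-3 + (9)·z = 0
Row 3: (2)·x + (-4)·-3 + (-12)·z = 0
Solving gives x = 0, z = 1.
Check: Q·(0, -3, 1) = (0, -6, 2) = 2·(0, -3, 1).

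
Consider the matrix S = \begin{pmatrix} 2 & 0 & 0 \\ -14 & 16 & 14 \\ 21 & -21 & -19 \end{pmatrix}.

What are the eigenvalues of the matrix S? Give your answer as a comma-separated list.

Compute the characteristic polynomial p(s) = det(sI - S).
Expanding along the first row, p(s) = s^3 + s^2 - 16s + 20.
Since p(2) = 0, s = 2 is a root.
Dividing by (s - 2) leaves s^2 + 3s - 10.
The quadratic factors as (s + 5)·(s - 2).
Eigenvalues: -5, 2, 2.

-5, 2, 2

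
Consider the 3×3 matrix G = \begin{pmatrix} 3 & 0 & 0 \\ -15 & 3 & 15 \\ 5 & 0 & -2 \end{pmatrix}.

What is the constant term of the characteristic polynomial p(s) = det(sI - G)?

18

p(0) = det(0·I − G) = det(−G) = (−1)^3·det(G).
det(G) = -18, so p(0) = 18.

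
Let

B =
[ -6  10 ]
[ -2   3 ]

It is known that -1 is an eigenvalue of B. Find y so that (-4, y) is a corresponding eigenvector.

We need (B + 1I)v = 0.
B + 1I = [[-5, 10], [-2, 4]].
Row 1: (-5)·-4 + (10)·y = 0
Row 2: (-2)·-4 + (4)·y = 0
Solving gives y = -2.
Check: B·(-4, -2) = (4, 2) = -1·(-4, -2).

-2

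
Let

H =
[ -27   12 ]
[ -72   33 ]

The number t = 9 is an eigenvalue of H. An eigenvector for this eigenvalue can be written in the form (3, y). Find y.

9

We need (H - 9I)v = 0.
H - 9I = [[-36, 12], [-72, 24]].
Row 1: (-36)·3 + (12)·y = 0
Row 2: (-72)·3 + (24)·y = 0
Solving gives y = 9.
Check: H·(3, 9) = (27, 81) = 9·(3, 9).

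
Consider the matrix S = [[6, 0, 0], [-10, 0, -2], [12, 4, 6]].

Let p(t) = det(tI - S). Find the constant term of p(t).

-48

p(t) = t^3 - 12t^2 + 44t - 48.
The constant term is -48.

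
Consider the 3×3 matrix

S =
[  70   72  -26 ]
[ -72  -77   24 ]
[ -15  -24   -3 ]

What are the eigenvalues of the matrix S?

Set up det(μI - S) = 0.
Expanding the 3×3 determinant: p(μ) = μ^3 + 10μ^2 + μ - 120.
Try μ = 3: p(3) = 0, so 3 is a root.
Factor out (μ - 3): p(μ) = (μ - 3)·(μ^2 + 13μ + 40).
The quadratic factors as (μ + 8)·(μ + 5).
Eigenvalues: -8, -5, 3.

-8, -5, 3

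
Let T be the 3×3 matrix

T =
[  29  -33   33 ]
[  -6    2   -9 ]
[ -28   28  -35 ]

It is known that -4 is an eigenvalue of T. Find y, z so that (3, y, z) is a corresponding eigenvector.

We need (T + 4I)v = 0.
T + 4I = [[33, -33, 33], [-6, 6, -9], [-28, 28, -31]].
Row 1: (33)·3 + (-33)·y + (33)·z = 0
Row 2: (-6)·3 + (6)·y + (-9)·z = 0
Row 3: (-28)·3 + (28)·y + (-31)·z = 0
Solving gives y = 3, z = 0.
Check: T·(3, 3, 0) = (-12, -12, 0) = -4·(3, 3, 0).

3, 0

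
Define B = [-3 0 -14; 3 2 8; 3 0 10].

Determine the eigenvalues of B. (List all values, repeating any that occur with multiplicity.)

Set up det(λI - B) = 0.
Expanding along the first row, p(λ) = λ^3 - 9λ^2 + 26λ - 24.
Try λ = 4: p(4) = 0, so 4 is a root.
Factor out (λ - 4): p(λ) = (λ - 4)·(λ^2 - 5λ + 6).
The quadratic factors as (λ - 2)·(λ - 3).
Eigenvalues: 2, 3, 4.

2, 3, 4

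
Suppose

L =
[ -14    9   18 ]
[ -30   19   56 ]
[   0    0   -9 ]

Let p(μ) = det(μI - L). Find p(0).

36

p(0) = det(0·I − L) = det(−L) = (−1)^3·det(L).
det(L) = -36, so p(0) = 36.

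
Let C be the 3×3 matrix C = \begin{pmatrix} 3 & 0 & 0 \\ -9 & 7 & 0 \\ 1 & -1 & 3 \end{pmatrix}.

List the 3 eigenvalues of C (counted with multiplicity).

C is lower triangular, so its eigenvalues are the diagonal entries.
Diagonal: 3, 7, 3.

3, 3, 7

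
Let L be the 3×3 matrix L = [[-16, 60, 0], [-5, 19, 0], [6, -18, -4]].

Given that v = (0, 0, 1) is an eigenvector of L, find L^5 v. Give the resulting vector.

First find the eigenvalue: Lv = (0, 0, -4) = -4·(0, 0, 1), so λ = -4.
Then L^5 v = λ^5·v = (-4)^5·(0, 0, 1) = -1024·(0, 0, 1) = (0, 0, -1024).

(0, 0, -1024)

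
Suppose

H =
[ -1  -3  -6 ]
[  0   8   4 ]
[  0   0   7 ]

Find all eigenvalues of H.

H is upper triangular, so its eigenvalues are the diagonal entries.
Diagonal: -1, 8, 7.

-1, 7, 8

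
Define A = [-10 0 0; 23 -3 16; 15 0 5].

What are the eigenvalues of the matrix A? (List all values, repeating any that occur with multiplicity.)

-10, -3, 5

Set up det(λI - A) = 0.
Expanding the 3×3 determinant: p(λ) = λ^3 + 8λ^2 - 35λ - 150.
Rational-root test: λ = -3 gives p(-3) = 0.
Factor out (λ + 3): p(λ) = (λ + 3)·(λ^2 + 5λ - 50).
The quadratic factors as (λ + 10)·(λ - 5).
Eigenvalues: -10, -3, 5.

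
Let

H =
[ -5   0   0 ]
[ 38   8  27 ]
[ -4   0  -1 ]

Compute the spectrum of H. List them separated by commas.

Compute the characteristic polynomial p(λ) = det(λI - H).
Expanding along the first row, p(λ) = λ^3 - 2λ^2 - 43λ - 40.
Rational-root test: λ = -5 gives p(-5) = 0.
Factor out (λ + 5): p(λ) = (λ + 5)·(λ^2 - 7λ - 8).
The quadratic factors as (λ + 1)·(λ - 8).
Eigenvalues: -5, -1, 8.

-5, -1, 8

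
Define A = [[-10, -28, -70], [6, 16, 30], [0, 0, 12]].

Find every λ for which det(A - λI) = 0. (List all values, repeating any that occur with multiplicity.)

2, 4, 12

Compute the characteristic polynomial p(λ) = det(λI - A).
Cofactor expansion gives p(λ) = λ^3 - 18λ^2 + 80λ - 96.
Rational-root test: λ = 4 gives p(4) = 0.
Dividing by (λ - 4) leaves λ^2 - 14λ + 24.
The quadratic factors as (λ - 2)·(λ - 12).
Eigenvalues: 2, 4, 12.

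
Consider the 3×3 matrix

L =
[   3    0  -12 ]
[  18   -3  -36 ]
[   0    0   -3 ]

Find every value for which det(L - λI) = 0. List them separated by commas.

Compute the characteristic polynomial p(s) = det(sI - L).
Cofactor expansion gives p(s) = s^3 + 3s^2 - 9s - 27.
Try s = 3: p(3) = 0, so 3 is a root.
Factor out (s - 3): p(s) = (s - 3)·(s^2 + 6s + 9).
The quadratic factor is (s + 3)^2.
Eigenvalues: -3, -3, 3.

-3, -3, 3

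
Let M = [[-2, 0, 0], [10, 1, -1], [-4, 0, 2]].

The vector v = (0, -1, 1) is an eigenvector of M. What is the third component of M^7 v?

First find the eigenvalue: Mv = (0, -2, 2) = 2·(0, -1, 1), so λ = 2.
Then M^7 v = λ^7·v = 2^7·(0, -1, 1) = 128·(0, -1, 1) = (0, -128, 128).

128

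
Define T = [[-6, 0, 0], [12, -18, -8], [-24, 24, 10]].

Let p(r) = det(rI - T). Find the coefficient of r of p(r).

60

p(r) = r^3 + 14r^2 + 60r + 72.
The coefficient of r is 60.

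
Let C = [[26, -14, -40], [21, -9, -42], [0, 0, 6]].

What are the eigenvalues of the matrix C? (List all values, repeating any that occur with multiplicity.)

The characteristic polynomial is p(λ) = det(λI - C).
Cofactor expansion gives p(λ) = λ^3 - 23λ^2 + 162λ - 360.
Try λ = 5: p(5) = 0, so 5 is a root.
Factor out (λ - 5): p(λ) = (λ - 5)·(λ^2 - 18λ + 72).
The quadratic factors as (λ - 6)·(λ - 12).
Eigenvalues: 5, 6, 12.

5, 6, 12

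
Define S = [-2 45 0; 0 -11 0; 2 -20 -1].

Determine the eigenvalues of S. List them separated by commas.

-11, -2, -1

Compute the characteristic polynomial p(λ) = det(λI - S).
Expanding along the first row, p(λ) = λ^3 + 14λ^2 + 35λ + 22.
Rational-root test: λ = -1 gives p(-1) = 0.
Dividing by (λ + 1) leaves λ^2 + 13λ + 22.
The quadratic factors as (λ + 11)·(λ + 2).
Eigenvalues: -11, -2, -1.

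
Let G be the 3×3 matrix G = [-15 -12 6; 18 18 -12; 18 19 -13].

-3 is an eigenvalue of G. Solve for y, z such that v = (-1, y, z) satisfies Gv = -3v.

We need (G + 3I)v = 0.
G + 3I = [[-12, -12, 6], [18, 21, -12], [18, 19, -10]].
Row 1: (-12)·-1 + (-12)·y + (6)·z = 0
Row 2: (18)·-1 + (21)·y + (-12)·z = 0
Row 3: (18)·-1 + (19)·y + (-10)·z = 0
Solving gives y = 2, z = 2.
Check: G·(-1, 2, 2) = (3, -6, -6) = -3·(-1, 2, 2).

2, 2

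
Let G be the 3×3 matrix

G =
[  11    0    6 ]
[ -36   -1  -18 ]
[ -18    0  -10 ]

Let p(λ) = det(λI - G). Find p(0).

-2

p(0) = det(0·I − G) = det(−G) = (−1)^3·det(G).
det(G) = 2, so p(0) = -2.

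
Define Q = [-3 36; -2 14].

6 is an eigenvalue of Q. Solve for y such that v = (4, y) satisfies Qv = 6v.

1

We need (Q - 6I)v = 0.
Q - 6I = [[-9, 36], [-2, 8]].
Row 1: (-9)·4 + (36)·y = 0
Row 2: (-2)·4 + (8)·y = 0
Solving gives y = 1.
Check: Q·(4, 1) = (24, 6) = 6·(4, 1).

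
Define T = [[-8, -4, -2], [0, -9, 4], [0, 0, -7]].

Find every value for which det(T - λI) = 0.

T is upper triangular, so its eigenvalues are the diagonal entries.
Diagonal: -8, -9, -7.

-9, -8, -7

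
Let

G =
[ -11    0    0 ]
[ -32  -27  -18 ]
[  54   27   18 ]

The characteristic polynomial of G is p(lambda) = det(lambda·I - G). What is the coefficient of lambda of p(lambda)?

99

p(lambda) = lambda^3 + 20·lambda^2 + 99·lambda.
The coefficient of lambda is 99.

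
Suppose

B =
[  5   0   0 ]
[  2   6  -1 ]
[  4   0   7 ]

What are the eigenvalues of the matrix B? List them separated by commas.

5, 6, 7

Set up det(lambda·I - B) = 0.
Cofactor expansion gives p(lambda) = lambda^3 - 18·lambda^2 + 107·lambda - 210.
Try lambda = 7: p(7) = 0, so 7 is a root.
Dividing by (lambda - 7) leaves lambda^2 - 11·lambda + 30.
The quadratic factors as (lambda - 5)·(lambda - 6).
Eigenvalues: 5, 6, 7.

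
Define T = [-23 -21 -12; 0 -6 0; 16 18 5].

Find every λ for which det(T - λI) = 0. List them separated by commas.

The characteristic polynomial is p(lambda) = det(lambda·I - T).
Expanding the 3×3 determinant: p(lambda) = lambda^3 + 24·lambda^2 + 185·lambda + 462.
Since p(-6) = 0, lambda = -6 is a root.
Factor out (lambda + 6): p(lambda) = (lambda + 6)·(lambda^2 + 18·lambda + 77).
The quadratic factors as (lambda + 11)·(lambda + 7).
Eigenvalues: -11, -7, -6.

-11, -7, -6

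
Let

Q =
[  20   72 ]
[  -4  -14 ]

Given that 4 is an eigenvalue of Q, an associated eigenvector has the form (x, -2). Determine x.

We need (Q - 4I)v = 0.
Q - 4I = [[16, 72], [-4, -18]].
Row 1: (16)·x + (72)·-2 = 0
Row 2: (-4)·x + (-18)·-2 = 0
Solving gives x = 9.
Check: Q·(9, -2) = (36, -8) = 4·(9, -2).

9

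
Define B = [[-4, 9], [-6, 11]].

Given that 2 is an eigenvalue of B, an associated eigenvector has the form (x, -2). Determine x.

We need (B - 2I)v = 0.
B - 2I = [[-6, 9], [-6, 9]].
Row 1: (-6)·x + (9)·-2 = 0
Row 2: (-6)·x + (9)·-2 = 0
Solving gives x = -3.
Check: B·(-3, -2) = (-6, -4) = 2·(-3, -2).

-3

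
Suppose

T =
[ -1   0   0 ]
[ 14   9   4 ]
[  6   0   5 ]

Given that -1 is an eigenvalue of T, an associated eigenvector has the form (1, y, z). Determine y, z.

We need (T + 1I)v = 0.
T + 1I = [[0, 0, 0], [14, 10, 4], [6, 0, 6]].
Row 1: (0)·1 + (0)·y + (0)·z = 0
Row 2: (14)·1 + (10)·y + (4)·z = 0
Row 3: (6)·1 + (0)·y + (6)·z = 0
Solving gives y = -1, z = -1.
Check: T·(1, -1, -1) = (-1, 1, 1) = -1·(1, -1, -1).

-1, -1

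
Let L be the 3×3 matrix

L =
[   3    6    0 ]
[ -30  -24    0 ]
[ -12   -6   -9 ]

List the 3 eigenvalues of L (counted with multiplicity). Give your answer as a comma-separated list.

The characteristic polynomial is p(s) = det(sI - L).
Expanding the 3×3 determinant: p(s) = s^3 + 30s^2 + 297s + 972.
Since p(-9) = 0, s = -9 is a root.
Dividing by (s + 9) leaves s^2 + 21s + 108.
The quadratic factors as (s + 12)·(s + 9).
Eigenvalues: -12, -9, -9.

-12, -9, -9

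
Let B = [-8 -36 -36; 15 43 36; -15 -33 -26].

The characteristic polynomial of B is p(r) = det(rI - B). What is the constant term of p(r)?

560

p(r) = r^3 - 9r^2 - 66r + 560.
The constant term is 560.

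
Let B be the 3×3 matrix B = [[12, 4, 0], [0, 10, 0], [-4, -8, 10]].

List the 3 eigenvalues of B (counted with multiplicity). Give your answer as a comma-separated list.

Compute the characteristic polynomial p(λ) = det(λI - B).
Cofactor expansion gives p(λ) = λ^3 - 32λ^2 + 340λ - 1200.
Since p(10) = 0, λ = 10 is a root.
Dividing by (λ - 10) leaves λ^2 - 22λ + 120.
The quadratic factors as (λ - 10)·(λ - 12).
Eigenvalues: 10, 10, 12.

10, 10, 12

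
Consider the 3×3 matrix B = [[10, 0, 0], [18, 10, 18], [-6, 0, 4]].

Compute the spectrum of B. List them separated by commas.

Compute the characteristic polynomial p(λ) = det(λI - B).
Expanding along the first row, p(λ) = λ^3 - 24λ^2 + 180λ - 400.
Try λ = 4: p(4) = 0, so 4 is a root.
Factor out (λ - 4): p(λ) = (λ - 4)·(λ^2 - 20λ + 100).
The quadratic factor is (λ - 10)^2.
Eigenvalues: 4, 10, 10.

4, 10, 10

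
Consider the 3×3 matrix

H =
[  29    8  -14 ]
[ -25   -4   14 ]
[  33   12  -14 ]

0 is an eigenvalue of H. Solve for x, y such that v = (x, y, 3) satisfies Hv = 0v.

2, -2

We need (H)v = 0.
H = [[29, 8, -14], [-25, -4, 14], [33, 12, -14]].
Row 1: (29)·x + (8)·y + (-14)·3 = 0
Row 2: (-25)·x + (-4)·y + (14)·3 = 0
Row 3: (33)·x + (12)·y + (-14)·3 = 0
Solving gives x = 2, y = -2.
Check: H·(2, -2, 3) = (0, 0, 0) = 0·(2, -2, 3).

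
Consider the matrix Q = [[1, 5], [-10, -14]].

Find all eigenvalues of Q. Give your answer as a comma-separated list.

-9, -4

det(Q - rI) = (1 - r)(-14 - r) - (5)·(-10) = r^2 + 13r + 36.
This factors as (r + 9)·(r + 4) = 0.
Eigenvalues: -9, -4.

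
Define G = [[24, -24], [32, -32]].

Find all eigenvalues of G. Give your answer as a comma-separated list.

det(G - λI) = (24 - λ)(-32 - λ) - (-24)·(32) = λ^2 + 8λ.
This factors as (λ + 8)·λ = 0.
Eigenvalues: -8, 0.

-8, 0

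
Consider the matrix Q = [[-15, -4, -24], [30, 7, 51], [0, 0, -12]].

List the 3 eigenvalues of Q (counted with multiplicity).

-12, -5, -3

Compute the characteristic polynomial p(lambda) = det(lambda·I - Q).
Expanding along the first row, p(lambda) = lambda^3 + 20·lambda^2 + 111·lambda + 180.
Since p(-3) = 0, lambda = -3 is a root.
Dividing by (lambda + 3) leaves lambda^2 + 17·lambda + 60.
The quadratic factors as (lambda + 12)·(lambda + 5).
Eigenvalues: -12, -5, -3.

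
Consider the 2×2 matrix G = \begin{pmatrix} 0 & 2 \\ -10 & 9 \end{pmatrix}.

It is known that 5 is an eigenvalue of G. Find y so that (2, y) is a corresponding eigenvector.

5

We need (G - 5I)v = 0.
G - 5I = [[-5, 2], [-10, 4]].
Row 1: (-5)·2 + (2)·y = 0
Row 2: (-10)·2 + (4)·y = 0
Solving gives y = 5.
Check: G·(2, 5) = (10, 25) = 5·(2, 5).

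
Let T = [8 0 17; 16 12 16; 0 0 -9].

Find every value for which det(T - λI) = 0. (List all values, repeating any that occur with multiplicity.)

-9, 8, 12

The characteristic polynomial is p(λ) = det(λI - T).
Expanding along the first row, p(λ) = λ^3 - 11λ^2 - 84λ + 864.
Rational-root test: λ = -9 gives p(-9) = 0.
Dividing by (λ + 9) leaves λ^2 - 20λ + 96.
The quadratic factors as (λ - 8)·(λ - 12).
Eigenvalues: -9, 8, 12.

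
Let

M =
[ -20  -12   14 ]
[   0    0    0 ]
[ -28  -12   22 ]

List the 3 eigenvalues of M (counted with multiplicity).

Set up det(sI - M) = 0.
Expanding the 3×3 determinant: p(s) = s^3 - 2s^2 - 48s.
Since p(8) = 0, s = 8 is a root.
Factor out (s - 8): p(s) = (s - 8)·(s^2 + 6s).
The quadratic factors as (s + 6)·s.
Eigenvalues: -6, 0, 8.

-6, 0, 8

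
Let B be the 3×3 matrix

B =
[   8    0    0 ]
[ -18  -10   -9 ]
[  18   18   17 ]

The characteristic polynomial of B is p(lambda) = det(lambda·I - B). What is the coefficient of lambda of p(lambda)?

p(lambda) = lambda^3 - 15·lambda^2 + 48·lambda + 64.
The coefficient of lambda is 48.

48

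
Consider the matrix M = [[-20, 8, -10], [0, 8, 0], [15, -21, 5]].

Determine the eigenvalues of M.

Set up det(sI - M) = 0.
Expanding along the first row, p(s) = s^3 + 7s^2 - 70s - 400.
Rational-root test: s = -5 gives p(-5) = 0.
Factor out (s + 5): p(s) = (s + 5)·(s^2 + 2s - 80).
The quadratic factors as (s + 10)·(s - 8).
Eigenvalues: -10, -5, 8.

-10, -5, 8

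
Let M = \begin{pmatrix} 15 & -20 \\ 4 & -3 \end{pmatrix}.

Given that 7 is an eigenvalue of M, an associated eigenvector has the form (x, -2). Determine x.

We need (M - 7I)v = 0.
M - 7I = [[8, -20], [4, -10]].
Row 1: (8)·x + (-20)·-2 = 0
Row 2: (4)·x + (-10)·-2 = 0
Solving gives x = -5.
Check: M·(-5, -2) = (-35, -14) = 7·(-5, -2).

-5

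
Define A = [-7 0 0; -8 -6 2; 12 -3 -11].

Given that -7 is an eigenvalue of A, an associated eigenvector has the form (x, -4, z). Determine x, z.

1, 6

We need (A + 7I)v = 0.
A + 7I = [[0, 0, 0], [-8, 1, 2], [12, -3, -4]].
Row 1: (0)·x + (0)·-4 + (0)·z = 0
Row 2: (-8)·x + (1)·-4 + (2)·z = 0
Row 3: (12)·x + (-3)·-4 + (-4)·z = 0
Solving gives x = 1, z = 6.
Check: A·(1, -4, 6) = (-7, 28, -42) = -7·(1, -4, 6).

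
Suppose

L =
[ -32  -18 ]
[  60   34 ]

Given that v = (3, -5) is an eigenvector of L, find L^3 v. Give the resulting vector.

First find the eigenvalue: Lv = (-6, 10) = -2·(3, -5), so λ = -2.
Then L^3 v = λ^3·v = (-2)^3·(3, -5) = -8·(3, -5) = (-24, 40).

(-24, 40)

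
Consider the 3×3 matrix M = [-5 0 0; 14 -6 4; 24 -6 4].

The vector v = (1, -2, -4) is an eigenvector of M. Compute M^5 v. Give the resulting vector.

(-3125, 6250, 12500)

First find the eigenvalue: Mv = (-5, 10, 20) = -5·(1, -2, -4), so λ = -5.
Then M^5 v = λ^5·v = (-5)^5·(1, -2, -4) = -3125·(1, -2, -4) = (-3125, 6250, 12500).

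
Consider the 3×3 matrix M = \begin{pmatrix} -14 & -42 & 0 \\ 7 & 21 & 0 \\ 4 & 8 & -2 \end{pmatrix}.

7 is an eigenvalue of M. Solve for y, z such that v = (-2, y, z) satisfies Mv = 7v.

We need (M - 7I)v = 0.
M - 7I = [[-21, -42, 0], [7, 14, 0], [4, 8, -9]].
Row 1: (-21)·-2 + (-42)·y + (0)·z = 0
Row 2: (7)·-2 + (14)·y + (0)·z = 0
Row 3: (4)·-2 + (8)·y + (-9)·z = 0
Solving gives y = 1, z = 0.
Check: M·(-2, 1, 0) = (-14, 7, 0) = 7·(-2, 1, 0).

1, 0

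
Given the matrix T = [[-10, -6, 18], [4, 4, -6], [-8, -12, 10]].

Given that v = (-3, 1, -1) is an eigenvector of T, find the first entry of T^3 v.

First find the eigenvalue: Tv = (6, -2, 2) = -2·(-3, 1, -1), so λ = -2.
Then T^3 v = λ^3·v = (-2)^3·(-3, 1, -1) = -8·(-3, 1, -1) = (24, -8, 8).

24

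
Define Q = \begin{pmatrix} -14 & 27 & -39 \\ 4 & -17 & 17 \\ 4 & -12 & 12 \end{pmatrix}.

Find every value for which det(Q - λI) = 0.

-8, -6, -5

Compute the characteristic polynomial p(μ) = det(μI - Q).
Expanding the 3×3 determinant: p(μ) = μ^3 + 19μ^2 + 118μ + 240.
Since p(-5) = 0, μ = -5 is a root.
Factor out (μ + 5): p(μ) = (μ + 5)·(μ^2 + 14μ + 48).
The quadratic factors as (μ + 8)·(μ + 6).
Eigenvalues: -8, -6, -5.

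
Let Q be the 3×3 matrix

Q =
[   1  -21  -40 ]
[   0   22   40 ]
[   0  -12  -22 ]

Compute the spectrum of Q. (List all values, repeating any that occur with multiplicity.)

-2, 1, 2

Compute the characteristic polynomial p(λ) = det(λI - Q).
Cofactor expansion gives p(λ) = λ^3 - λ^2 - 4λ + 4.
Rational-root test: λ = 1 gives p(1) = 0.
Dividing by (λ - 1) leaves λ^2 - 4.
The quadratic factors as (λ + 2)·(λ - 2).
Eigenvalues: -2, 1, 2.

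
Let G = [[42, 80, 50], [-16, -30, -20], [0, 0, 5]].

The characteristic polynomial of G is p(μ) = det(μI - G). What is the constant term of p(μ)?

-100

p(μ) = μ^3 - 17μ^2 + 80μ - 100.
The constant term is -100.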